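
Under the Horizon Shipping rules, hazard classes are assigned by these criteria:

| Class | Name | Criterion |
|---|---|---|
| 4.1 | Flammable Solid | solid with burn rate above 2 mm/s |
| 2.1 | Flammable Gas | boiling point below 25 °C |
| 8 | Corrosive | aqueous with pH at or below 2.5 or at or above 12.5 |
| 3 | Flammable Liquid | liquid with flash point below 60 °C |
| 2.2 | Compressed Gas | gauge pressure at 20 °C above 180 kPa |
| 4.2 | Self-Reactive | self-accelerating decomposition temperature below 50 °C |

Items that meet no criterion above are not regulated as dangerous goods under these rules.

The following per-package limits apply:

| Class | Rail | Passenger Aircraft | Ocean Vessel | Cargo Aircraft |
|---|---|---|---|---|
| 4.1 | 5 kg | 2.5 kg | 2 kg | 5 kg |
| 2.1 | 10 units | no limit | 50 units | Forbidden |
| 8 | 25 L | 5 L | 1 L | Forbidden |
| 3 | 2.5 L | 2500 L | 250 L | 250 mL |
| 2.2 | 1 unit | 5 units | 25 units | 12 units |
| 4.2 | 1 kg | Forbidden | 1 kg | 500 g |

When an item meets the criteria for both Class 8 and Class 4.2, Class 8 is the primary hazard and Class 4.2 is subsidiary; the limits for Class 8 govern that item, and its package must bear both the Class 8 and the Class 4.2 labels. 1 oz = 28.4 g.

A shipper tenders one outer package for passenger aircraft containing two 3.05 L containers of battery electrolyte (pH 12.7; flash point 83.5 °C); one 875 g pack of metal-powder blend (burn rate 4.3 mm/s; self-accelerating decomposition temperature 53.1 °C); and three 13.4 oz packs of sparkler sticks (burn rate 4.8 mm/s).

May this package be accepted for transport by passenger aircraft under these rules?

With pH 12.7 (≥ 12.5), the battery electrolyte falls in Class 8.
With burn rate 4.3 mm/s (> 2 mm/s), the metal-powder blend falls in Class 4.1.
Burn rate 4.8 mm/s meets the Class 4.1 criterion (Flammable Solid), so the sparkler sticks are Class 4.1.
Class 4.1 net quantity: 875 g + (three 13.4 oz packs = 1141.68 g) = 2016.68 g.
2016.68 g is within the passenger aircraft limit of 2.5 kg for Class 4.1.
Class 8 quantity: two 3.05 L containers = 6.1 L.
6.1 L exceeds the passenger aircraft limit of 5 L for Class 8.

No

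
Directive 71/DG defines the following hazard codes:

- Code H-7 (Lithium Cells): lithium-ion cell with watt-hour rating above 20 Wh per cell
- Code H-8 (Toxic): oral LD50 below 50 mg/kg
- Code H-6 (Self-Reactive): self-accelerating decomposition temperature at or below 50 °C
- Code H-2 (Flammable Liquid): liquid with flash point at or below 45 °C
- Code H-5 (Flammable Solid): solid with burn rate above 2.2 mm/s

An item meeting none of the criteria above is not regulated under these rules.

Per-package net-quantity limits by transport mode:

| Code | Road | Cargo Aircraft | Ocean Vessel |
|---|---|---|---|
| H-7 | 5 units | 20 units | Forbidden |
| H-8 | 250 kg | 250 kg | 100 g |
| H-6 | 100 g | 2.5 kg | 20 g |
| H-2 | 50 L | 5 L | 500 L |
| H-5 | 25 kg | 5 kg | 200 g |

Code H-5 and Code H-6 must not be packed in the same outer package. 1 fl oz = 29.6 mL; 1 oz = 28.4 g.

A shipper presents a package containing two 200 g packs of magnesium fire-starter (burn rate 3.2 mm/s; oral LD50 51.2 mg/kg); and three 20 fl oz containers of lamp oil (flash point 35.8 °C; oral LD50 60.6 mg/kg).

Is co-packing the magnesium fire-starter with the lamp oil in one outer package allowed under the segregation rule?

Yes

Burn rate 3.2 mm/s meets the Code H-5 criterion (Flammable Solid), so the magnesium fire-starter is Code H-5.
Flash point 35.8 °C meets the Code H-2 criterion (Flammable Liquid), so the lamp oil is Code H-2.
No segregation rule bars Code H-5 with Code H-2.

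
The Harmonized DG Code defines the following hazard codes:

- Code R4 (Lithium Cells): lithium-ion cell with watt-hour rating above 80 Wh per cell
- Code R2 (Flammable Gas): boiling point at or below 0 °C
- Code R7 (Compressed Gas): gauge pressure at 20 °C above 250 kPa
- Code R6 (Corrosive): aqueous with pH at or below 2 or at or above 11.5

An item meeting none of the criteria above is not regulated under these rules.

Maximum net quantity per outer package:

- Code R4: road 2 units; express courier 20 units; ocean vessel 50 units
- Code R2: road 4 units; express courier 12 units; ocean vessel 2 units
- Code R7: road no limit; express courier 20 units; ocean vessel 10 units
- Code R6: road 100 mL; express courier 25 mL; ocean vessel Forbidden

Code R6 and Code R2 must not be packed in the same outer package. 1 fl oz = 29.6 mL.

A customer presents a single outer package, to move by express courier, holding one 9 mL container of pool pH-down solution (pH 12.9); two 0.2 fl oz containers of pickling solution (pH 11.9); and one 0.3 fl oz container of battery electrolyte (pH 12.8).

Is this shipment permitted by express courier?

No

pH 12.9 meets the Code R6 criterion (Corrosive), so the pool pH-down solution is Code R6.
Pickling solution: pH 11.9 ≥ 11.5 → Code R6 (Corrosive).
With pH 12.8 (≥ 11.5), the battery electrolyte falls in Code R6.
Total Code R6: 9 mL + (two 0.2 fl oz containers = 11.84 mL) + (one 0.3 fl oz container = 8.88 mL) = 29.72 mL.
29.72 mL exceeds the express courier limit of 25 mL for Code R6.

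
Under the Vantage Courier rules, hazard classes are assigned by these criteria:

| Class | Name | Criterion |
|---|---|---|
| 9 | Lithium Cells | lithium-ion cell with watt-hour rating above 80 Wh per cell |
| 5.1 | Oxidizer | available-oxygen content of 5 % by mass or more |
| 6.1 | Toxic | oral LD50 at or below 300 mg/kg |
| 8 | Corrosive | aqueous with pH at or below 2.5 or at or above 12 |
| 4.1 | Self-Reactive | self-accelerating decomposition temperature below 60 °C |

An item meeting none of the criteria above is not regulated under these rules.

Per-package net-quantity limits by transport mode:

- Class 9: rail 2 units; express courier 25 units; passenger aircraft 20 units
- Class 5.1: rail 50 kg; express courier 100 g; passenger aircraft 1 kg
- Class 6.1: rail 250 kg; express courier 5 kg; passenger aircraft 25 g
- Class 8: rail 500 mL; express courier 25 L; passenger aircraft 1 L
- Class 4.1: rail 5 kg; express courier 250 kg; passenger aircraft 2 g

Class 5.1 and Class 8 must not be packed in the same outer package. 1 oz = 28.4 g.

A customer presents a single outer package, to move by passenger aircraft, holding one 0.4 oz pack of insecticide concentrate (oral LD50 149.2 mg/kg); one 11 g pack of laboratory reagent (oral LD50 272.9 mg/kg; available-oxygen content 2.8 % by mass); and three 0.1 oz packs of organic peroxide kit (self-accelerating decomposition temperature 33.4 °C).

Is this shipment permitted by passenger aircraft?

No

Insecticide concentrate: oral LD50 149.2 mg/kg ≤ 300 mg/kg → Class 6.1 (Toxic).
With oral LD50 272.9 mg/kg (≤ 300 mg/kg), the laboratory reagent falls in Class 6.1.
The organic peroxide kit has self-accelerating decomposition temperature 33.4 °C, which is < 60 °C, so it is Class 4.1 (Self-Reactive).
Class 4.1 quantity: three 0.1 oz packs = 8.52 g.
That exceeds the Class 4.1 passenger aircraft limit of 2 g.
Total Class 6.1: (one 0.4 oz pack = 11.36 g) + 11 g = 22.36 g.
22.36 g ≤ 25 g (passenger aircraft limit, Class 6.1) — within limit.
The segregation rule (Class 5.1 with Class 8) does not apply to Class 4.1 with Class 6.1.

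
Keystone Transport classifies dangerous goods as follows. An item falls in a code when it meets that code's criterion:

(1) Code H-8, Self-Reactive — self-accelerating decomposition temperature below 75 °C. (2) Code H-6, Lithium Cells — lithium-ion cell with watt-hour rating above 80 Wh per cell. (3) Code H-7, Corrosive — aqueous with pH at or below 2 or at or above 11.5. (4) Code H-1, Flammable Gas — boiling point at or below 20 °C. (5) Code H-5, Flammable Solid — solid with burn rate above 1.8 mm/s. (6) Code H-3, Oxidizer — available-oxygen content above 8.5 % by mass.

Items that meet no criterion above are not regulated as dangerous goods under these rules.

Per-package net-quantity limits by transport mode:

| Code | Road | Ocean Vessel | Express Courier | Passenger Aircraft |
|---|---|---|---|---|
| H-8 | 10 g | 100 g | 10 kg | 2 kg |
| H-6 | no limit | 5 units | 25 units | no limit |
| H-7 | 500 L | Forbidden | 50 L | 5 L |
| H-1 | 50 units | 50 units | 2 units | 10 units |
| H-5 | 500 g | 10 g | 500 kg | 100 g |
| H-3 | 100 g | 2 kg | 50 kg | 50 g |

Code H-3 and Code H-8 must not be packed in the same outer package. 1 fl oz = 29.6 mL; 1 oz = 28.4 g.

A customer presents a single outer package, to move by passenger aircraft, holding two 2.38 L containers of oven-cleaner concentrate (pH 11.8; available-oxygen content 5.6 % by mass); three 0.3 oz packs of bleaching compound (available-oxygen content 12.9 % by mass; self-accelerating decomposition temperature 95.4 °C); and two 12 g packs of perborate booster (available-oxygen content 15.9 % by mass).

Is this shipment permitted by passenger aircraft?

Yes

Oven-cleaner concentrate: pH 11.8 ≥ 11.5 → Code H-7 (Corrosive).
Bleaching compound: available-oxygen content 12.9 % by mass > 8.5 % by mass → Code H-3 (Oxidizer).
Available-oxygen content 15.9 % by mass meets the Code H-3 criterion (Oxidizer), so the perborate booster is Code H-3.
Code H-3 net quantity: (three 0.3 oz packs = 25.56 g) + (two 12 g packs = 24 g) = 49.56 g.
49.56 g ≤ 50 g (passenger aircraft limit, Code H-3) — within limit.
Code H-7 quantity: two 2.38 L containers = 4.76 L.
4.76 L ≤ 5 L (passenger aircraft limit, Code H-7) — within limit.
The segregation rule (Code H-3 with Code H-8) does not apply to Code H-3 with Code H-7.
Every hazard code is within its passenger aircraft limit and no segregation rule is violated.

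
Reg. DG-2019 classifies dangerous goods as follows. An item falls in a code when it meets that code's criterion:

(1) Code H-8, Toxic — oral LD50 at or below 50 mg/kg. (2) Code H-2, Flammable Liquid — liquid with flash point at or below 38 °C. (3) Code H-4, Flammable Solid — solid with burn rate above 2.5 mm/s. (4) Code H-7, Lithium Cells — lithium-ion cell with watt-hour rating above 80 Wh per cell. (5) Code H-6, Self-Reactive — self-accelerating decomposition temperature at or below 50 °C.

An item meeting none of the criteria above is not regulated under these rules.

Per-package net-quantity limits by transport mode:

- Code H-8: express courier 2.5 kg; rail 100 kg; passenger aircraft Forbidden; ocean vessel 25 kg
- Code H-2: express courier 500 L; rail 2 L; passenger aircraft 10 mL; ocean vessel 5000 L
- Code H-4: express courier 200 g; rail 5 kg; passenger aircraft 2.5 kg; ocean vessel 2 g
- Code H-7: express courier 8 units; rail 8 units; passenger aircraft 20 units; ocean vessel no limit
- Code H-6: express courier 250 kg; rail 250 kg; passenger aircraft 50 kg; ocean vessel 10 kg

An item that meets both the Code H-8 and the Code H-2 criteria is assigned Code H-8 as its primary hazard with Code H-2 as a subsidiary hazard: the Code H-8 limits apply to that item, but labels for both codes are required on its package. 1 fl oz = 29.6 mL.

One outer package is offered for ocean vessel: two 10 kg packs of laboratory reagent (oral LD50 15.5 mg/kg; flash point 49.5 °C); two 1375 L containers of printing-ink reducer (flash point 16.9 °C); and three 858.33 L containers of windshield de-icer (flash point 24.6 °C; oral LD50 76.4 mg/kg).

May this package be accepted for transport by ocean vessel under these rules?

No

The laboratory reagent has oral LD50 15.5 mg/kg, which is ≤ 50 mg/kg, so it is Code H-8 (Toxic).
With flash point 16.9 °C (≤ 38 °C), the printing-ink reducer falls in Code H-2.
Windshield de-icer: flash point 24.6 °C ≤ 38 °C → Code H-2 (Flammable Liquid).
Code H-2 net quantity: (two 1375 L containers = 2750 L) + (three 858.33 L containers = 2574.99 L) = 5324.99 L.
5324.99 L exceeds the ocean vessel limit of 5000 L for Code H-2.
Code H-8 quantity: two 10 kg packs = 20 kg.
That is within the Code H-8 ocean vessel limit of 25 kg.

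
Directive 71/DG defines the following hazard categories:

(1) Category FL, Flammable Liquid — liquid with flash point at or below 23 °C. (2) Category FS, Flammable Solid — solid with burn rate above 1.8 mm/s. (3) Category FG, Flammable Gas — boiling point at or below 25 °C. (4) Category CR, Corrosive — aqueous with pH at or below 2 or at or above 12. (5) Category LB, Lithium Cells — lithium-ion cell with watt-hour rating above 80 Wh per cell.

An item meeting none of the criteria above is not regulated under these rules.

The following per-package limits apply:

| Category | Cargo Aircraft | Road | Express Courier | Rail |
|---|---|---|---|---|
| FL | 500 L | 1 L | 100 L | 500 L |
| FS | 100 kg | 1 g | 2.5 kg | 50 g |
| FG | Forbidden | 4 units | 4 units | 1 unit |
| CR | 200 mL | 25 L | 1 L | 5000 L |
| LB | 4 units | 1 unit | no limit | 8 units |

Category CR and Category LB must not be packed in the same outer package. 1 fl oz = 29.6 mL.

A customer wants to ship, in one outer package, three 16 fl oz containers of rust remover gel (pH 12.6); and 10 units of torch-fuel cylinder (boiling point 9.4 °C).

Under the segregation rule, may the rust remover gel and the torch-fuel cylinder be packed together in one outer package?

Yes

With pH 12.6 (≥ 12), the rust remover gel falls in Category CR.
Torch-fuel cylinder: boiling point 9.4 °C ≤ 25 °C → Category FG (Flammable Gas).
No segregation rule bars Category CR with Category FG.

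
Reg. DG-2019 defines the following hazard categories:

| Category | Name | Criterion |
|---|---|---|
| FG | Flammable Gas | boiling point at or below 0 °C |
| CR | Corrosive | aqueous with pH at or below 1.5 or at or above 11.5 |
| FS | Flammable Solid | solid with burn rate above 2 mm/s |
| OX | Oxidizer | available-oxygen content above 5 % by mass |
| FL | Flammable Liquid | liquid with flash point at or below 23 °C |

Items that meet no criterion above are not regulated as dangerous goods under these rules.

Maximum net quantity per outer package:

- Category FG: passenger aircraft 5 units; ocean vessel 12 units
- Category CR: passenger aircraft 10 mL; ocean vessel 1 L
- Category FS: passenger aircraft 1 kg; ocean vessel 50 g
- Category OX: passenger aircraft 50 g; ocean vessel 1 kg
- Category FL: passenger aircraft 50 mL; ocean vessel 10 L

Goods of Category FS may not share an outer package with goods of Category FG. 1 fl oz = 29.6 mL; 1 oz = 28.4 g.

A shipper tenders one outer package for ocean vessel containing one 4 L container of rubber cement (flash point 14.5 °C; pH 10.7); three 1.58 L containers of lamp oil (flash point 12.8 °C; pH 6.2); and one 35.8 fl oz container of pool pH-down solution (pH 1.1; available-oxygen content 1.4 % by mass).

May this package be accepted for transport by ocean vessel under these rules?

No

With flash point 14.5 °C (≤ 23 °C), the rubber cement falls in Category FL.
Flash point 12.8 °C meets the Category FL criterion (Flammable Liquid), so the lamp oil is Category FL.
pH 1.1 meets the Category CR criterion (Corrosive), so the pool pH-down solution is Category CR.
Category CR quantity: one 35.8 fl oz container = 1059.68 mL.
That exceeds the Category CR ocean vessel limit of 1 L.
Total Category FL: 4 L + (three 1.58 L containers = 4.74 L) = 8.74 L.
8.74 L ≤ 10 L (ocean vessel limit, Category FL) — within limit.
The segregation rule (Category FS with Category FG) does not apply to Category CR with Category FL.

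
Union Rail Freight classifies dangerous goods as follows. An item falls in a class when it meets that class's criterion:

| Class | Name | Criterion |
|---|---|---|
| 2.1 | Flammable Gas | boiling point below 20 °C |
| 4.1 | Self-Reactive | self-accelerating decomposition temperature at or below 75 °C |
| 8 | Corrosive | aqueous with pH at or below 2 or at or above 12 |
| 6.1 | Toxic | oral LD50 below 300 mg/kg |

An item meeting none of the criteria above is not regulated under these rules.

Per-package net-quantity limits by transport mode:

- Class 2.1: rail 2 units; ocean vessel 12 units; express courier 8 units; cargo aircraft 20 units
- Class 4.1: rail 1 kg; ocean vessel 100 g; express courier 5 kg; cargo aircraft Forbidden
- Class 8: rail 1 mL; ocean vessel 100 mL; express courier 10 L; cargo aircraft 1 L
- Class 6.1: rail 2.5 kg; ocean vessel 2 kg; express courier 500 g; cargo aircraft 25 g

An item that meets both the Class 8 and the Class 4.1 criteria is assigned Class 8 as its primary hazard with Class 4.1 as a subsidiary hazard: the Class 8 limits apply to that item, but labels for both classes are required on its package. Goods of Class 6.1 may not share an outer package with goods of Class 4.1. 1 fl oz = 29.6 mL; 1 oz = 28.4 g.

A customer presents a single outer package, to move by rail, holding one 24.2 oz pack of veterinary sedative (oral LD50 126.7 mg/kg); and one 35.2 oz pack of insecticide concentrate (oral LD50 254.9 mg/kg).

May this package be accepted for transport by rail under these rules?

Yes

With oral LD50 126.7 mg/kg (< 300 mg/kg), the veterinary sedative falls in Class 6.1.
Oral LD50 254.9 mg/kg meets the Class 6.1 criterion (Toxic), so the insecticide concentrate is Class 6.1.
Class 6.1 net quantity: (one 24.2 oz pack = 687.28 g) + (one 35.2 oz pack = 999.68 g) = 1686.96 g.
1686.96 g ≤ 2.5 kg (rail limit, Class 6.1) — within limit.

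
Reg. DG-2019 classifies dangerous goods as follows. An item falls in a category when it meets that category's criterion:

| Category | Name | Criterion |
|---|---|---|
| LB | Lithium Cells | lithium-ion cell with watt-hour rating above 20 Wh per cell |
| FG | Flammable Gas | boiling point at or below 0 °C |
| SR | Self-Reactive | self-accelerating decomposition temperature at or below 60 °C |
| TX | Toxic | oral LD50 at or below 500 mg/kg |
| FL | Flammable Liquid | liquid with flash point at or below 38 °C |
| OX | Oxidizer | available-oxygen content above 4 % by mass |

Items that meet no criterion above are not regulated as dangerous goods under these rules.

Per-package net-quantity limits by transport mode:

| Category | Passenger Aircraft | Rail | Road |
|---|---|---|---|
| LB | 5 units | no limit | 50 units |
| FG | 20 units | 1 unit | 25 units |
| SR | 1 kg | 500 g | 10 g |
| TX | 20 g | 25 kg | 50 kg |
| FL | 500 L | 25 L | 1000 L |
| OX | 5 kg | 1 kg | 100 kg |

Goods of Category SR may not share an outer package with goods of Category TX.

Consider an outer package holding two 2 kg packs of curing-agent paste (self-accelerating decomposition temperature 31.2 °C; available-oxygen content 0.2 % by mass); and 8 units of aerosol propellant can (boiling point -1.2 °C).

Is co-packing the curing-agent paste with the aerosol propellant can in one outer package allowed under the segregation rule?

Yes

The curing-agent paste has self-accelerating decomposition temperature 31.2 °C, which is ≤ 60 °C, so it is Category SR (Self-Reactive).
With boiling point -1.2 °C (≤ 0 °C), the aerosol propellant can falls in Category FG.
No segregation rule bars Category SR with Category FG.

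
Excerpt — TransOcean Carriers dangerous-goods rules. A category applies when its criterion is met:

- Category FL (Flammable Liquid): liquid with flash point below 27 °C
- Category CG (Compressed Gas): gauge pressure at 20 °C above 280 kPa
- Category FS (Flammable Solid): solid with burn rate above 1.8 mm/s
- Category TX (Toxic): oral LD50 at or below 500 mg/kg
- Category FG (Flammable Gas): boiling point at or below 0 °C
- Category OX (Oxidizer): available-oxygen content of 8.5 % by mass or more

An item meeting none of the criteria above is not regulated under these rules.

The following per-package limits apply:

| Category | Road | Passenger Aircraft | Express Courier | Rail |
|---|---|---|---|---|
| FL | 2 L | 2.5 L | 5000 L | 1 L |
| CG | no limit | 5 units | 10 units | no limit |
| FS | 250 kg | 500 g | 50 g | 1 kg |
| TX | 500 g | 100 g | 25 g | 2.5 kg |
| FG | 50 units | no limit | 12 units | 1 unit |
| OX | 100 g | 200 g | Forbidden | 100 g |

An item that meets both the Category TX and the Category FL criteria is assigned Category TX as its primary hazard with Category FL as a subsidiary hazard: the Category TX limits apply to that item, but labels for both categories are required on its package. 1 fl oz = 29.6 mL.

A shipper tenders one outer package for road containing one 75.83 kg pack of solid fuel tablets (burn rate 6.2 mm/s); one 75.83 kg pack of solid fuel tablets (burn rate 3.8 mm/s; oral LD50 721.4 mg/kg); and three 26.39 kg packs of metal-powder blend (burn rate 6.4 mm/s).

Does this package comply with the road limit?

With burn rate 6.2 mm/s (> 1.8 mm/s), the solid fuel tablets fall in Category FS.
The solid fuel tablets have burn rate 3.8 mm/s, which is > 1.8 mm/s, so they are Category FS (Flammable Solid).
Burn rate 6.4 mm/s meets the Category FS criterion (Flammable Solid), so the metal-powder blend is Category FS.
Total Category FS: 75.83 kg + 75.83 kg + (three 26.39 kg packs = 79.17 kg) = 230.83 kg.
230.83 kg ≤ 250 kg (road limit, Category FS) — within limit.

Yes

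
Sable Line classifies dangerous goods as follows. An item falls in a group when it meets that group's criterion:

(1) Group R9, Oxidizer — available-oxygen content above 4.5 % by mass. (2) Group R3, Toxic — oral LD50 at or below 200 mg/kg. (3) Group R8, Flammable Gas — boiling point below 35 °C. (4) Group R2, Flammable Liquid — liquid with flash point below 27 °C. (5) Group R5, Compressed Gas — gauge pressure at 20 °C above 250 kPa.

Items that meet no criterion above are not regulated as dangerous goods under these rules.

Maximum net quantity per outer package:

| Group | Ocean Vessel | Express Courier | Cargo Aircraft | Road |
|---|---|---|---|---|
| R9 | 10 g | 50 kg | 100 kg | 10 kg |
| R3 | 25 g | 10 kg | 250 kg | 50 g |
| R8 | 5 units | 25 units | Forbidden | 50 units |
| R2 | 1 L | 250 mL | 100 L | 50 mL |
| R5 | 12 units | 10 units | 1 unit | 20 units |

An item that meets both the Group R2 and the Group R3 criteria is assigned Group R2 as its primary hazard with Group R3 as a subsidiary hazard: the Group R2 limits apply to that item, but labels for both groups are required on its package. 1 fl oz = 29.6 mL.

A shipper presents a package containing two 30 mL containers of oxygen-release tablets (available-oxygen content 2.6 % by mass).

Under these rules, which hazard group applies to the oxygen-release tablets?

Not regulated

available-oxygen content 2.6 % by mass is not above 4.5 % by mass, so Group R9 does not apply.
No criterion is met, so the item is not regulated.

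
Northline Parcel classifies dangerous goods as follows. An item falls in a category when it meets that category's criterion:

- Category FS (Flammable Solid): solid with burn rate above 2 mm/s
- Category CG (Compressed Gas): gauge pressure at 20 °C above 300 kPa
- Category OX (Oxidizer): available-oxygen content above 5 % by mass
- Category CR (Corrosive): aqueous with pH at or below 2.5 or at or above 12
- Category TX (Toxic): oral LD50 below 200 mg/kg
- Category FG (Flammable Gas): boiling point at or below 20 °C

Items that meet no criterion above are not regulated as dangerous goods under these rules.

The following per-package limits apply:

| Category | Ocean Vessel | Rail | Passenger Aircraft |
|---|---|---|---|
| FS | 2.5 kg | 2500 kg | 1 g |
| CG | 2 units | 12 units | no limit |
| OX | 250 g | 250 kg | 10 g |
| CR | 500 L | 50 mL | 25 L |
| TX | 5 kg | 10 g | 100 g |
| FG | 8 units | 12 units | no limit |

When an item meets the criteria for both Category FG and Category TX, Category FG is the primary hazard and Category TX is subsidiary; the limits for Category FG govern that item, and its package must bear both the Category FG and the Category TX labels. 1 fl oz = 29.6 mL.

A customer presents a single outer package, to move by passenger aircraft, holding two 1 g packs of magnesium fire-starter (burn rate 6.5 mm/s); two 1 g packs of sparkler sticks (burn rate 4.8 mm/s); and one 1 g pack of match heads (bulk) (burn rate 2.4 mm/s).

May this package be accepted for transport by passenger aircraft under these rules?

Magnesium fire-starter: burn rate 6.5 mm/s > 2 mm/s → Category FS (Flammable Solid).
Sparkler sticks: burn rate 4.8 mm/s > 2 mm/s → Category FS (Flammable Solid).
Match heads (bulk): burn rate 2.4 mm/s > 2 mm/s → Category FS (Flammable Solid).
Total Category FS: (two 1 g packs = 2 g) + (two 1 g packs = 2 g) + 1 g = 5 g.
5 g exceeds the passenger aircraft limit of 1 g for Category FS.

No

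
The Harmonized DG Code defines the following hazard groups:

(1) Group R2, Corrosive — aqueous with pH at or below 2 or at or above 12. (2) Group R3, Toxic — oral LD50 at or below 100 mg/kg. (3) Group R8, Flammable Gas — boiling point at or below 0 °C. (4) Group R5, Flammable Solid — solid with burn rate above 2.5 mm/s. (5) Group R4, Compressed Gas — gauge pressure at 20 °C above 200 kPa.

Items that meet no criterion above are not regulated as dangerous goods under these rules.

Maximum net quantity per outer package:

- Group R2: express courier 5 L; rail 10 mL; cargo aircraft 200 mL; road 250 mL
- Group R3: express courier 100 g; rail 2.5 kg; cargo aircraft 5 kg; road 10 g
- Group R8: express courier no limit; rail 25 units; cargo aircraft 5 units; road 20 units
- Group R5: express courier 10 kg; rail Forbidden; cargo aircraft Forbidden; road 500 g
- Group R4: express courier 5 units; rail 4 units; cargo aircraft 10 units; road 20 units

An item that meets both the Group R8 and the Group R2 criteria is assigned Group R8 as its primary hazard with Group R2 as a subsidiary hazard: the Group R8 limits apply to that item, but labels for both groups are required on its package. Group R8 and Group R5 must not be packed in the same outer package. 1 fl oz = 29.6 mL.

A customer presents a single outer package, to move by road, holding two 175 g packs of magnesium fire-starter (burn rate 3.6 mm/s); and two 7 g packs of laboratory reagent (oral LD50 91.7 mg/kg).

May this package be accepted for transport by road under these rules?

No

With burn rate 3.6 mm/s (> 2.5 mm/s), the magnesium fire-starter falls in Group R5.
Laboratory reagent: oral LD50 91.7 mg/kg ≤ 100 mg/kg → Group R3 (Toxic).
Group R3 quantity: two 7 g packs = 14 g.
14 g > 10 g (road limit, Group R3) — over the limit.
Group R5 quantity: two 175 g packs = 350 g.
350 g is within the road limit of 500 g for Group R5.
The segregation rule (Group R8 with Group R5) does not apply to Group R3 with Group R5.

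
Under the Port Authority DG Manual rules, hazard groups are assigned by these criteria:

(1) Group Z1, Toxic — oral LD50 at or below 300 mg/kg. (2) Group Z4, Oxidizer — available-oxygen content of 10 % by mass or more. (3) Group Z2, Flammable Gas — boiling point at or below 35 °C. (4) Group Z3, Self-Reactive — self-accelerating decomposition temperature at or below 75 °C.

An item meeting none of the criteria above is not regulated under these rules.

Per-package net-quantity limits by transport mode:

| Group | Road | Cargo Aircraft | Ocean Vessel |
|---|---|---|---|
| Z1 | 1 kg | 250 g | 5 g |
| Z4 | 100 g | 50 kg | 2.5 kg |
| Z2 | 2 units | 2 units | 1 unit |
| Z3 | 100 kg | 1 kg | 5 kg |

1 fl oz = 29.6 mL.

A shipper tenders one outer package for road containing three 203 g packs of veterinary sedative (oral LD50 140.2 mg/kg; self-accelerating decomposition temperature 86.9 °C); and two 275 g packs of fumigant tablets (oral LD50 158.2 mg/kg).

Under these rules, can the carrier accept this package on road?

No

The veterinary sedative has oral LD50 140.2 mg/kg, which is ≤ 300 mg/kg, so it is Group Z1 (Toxic).
Fumigant tablets: oral LD50 158.2 mg/kg ≤ 300 mg/kg → Group Z1 (Toxic).
Group Z1 net quantity: (three 203 g packs = 609 g) + (two 275 g packs = 550 g) = 1.159 kg.
1.159 kg > 1 kg (road limit, Group Z1) — over the limit.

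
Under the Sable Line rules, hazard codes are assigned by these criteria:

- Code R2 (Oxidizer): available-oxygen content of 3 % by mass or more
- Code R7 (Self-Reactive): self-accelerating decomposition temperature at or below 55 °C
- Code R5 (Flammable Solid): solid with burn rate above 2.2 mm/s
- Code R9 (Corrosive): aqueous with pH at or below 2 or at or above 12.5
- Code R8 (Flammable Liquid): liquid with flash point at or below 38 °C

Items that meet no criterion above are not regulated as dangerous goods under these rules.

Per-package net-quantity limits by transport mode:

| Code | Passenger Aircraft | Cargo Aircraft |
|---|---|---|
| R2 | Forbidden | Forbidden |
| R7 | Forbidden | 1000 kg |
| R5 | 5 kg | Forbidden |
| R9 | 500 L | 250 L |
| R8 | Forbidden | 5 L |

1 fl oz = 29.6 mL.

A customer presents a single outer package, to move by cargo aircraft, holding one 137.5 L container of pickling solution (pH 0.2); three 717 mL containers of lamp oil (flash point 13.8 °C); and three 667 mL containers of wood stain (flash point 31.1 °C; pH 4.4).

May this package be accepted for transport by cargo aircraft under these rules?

Yes

With pH 0.2 (≤ 2), the pickling solution falls in Code R9.
With flash point 13.8 °C (≤ 38 °C), the lamp oil falls in Code R8.
The wood stain has flash point 31.1 °C, which is ≤ 38 °C, so it is Code R8 (Flammable Liquid).
Total Code R8: (three 717 mL containers = 2.151 L) + (three 667 mL containers = 2.001 L) = 4.152 L.
That is within the Code R8 cargo aircraft limit of 5 L.
Code R9 quantity: 137.5 L.
137.5 L is within the cargo aircraft limit of 250 L for Code R9.
Every hazard code is within its cargo aircraft limit and no segregation rule is violated.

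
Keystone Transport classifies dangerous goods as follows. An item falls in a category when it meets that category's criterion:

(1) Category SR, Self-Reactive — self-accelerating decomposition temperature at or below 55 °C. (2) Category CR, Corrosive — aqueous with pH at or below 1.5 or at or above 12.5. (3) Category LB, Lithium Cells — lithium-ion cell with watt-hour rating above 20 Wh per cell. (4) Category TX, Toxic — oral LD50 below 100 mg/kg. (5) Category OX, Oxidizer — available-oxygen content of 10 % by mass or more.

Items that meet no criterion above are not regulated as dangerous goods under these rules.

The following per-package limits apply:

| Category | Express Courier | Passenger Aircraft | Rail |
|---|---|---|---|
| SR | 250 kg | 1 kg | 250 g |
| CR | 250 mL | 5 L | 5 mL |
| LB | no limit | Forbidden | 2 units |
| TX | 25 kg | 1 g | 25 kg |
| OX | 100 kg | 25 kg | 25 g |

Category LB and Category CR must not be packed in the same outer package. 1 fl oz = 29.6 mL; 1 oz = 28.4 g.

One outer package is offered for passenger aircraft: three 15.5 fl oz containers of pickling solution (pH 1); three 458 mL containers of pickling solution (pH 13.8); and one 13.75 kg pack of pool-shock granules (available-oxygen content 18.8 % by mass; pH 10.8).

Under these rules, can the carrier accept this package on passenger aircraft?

Yes

Pickling solution: pH 1 ≤ 1.5 → Category CR (Corrosive).
Pickling solution: pH 13.8 ≥ 12.5 → Category CR (Corrosive).
With available-oxygen content 18.8 % by mass (≥ 10 % by mass), the pool-shock granules fall in Category OX.
Category CR net quantity: (three 15.5 fl oz containers = 1376.4 mL) + (three 458 mL containers = 1.374 L) = 2750.4 mL.
2750.4 mL is within the passenger aircraft limit of 5 L for Category CR.
Category OX quantity: 13.75 kg.
13.75 kg ≤ 25 kg (passenger aircraft limit, Category OX) — within limit.
The segregation rule (Category LB with Category CR) does not apply to Category CR with Category OX.
Every hazard category is within its passenger aircraft limit and no segregation rule is violated.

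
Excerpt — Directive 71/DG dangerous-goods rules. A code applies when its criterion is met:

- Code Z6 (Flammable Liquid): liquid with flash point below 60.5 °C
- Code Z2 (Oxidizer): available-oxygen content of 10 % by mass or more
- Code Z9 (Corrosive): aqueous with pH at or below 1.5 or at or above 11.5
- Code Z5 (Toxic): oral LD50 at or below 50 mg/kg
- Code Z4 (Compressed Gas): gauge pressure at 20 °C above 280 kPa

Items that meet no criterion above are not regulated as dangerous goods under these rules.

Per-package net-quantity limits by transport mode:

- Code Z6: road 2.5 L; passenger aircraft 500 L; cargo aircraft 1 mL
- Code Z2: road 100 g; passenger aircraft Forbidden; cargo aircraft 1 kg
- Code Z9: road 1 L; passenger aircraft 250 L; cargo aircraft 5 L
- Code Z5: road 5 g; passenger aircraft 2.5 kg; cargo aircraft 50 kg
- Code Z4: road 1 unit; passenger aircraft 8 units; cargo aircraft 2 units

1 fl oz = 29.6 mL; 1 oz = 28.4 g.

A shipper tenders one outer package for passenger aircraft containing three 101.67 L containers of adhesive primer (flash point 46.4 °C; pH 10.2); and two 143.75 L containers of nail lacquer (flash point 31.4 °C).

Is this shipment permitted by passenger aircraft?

No

Adhesive primer: flash point 46.4 °C < 60.5 °C → Code Z6 (Flammable Liquid).
With flash point 31.4 °C (< 60.5 °C), the nail lacquer falls in Code Z6.
Code Z6 net quantity: (three 101.67 L containers = 305.01 L) + (two 143.75 L containers = 287.5 L) = 592.51 L.
592.51 L exceeds the passenger aircraft limit of 500 L for Code Z6.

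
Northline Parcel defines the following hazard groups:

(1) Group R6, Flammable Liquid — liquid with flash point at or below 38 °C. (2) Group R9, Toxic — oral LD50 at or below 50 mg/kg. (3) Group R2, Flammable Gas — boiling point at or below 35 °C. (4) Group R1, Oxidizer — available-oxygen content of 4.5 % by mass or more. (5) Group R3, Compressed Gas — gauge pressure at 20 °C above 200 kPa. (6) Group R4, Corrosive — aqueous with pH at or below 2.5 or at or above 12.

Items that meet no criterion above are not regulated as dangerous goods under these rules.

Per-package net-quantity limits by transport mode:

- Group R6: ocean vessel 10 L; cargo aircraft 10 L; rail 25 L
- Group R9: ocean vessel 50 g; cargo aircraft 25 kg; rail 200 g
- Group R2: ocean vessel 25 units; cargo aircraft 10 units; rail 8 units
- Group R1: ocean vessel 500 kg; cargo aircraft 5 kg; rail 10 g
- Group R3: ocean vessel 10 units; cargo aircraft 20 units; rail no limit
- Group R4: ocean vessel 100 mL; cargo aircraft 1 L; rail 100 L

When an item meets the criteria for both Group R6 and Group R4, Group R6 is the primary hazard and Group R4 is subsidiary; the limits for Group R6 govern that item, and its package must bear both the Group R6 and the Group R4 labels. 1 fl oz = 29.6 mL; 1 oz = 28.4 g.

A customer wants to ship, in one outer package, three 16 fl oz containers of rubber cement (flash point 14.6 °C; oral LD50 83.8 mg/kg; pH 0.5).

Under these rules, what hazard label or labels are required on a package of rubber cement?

Group R4 and R6

Rubber cement: flash point 14.6 °C ≤ 38 °C → Group R6 (Flammable Liquid).
The rubber cement has pH 0.5, which is ≤ 2.5, so it is Group R4 (Corrosive).
By the precedence rule Group R6 is primary and Group R4 is subsidiary, and that rule requires both labels on the package.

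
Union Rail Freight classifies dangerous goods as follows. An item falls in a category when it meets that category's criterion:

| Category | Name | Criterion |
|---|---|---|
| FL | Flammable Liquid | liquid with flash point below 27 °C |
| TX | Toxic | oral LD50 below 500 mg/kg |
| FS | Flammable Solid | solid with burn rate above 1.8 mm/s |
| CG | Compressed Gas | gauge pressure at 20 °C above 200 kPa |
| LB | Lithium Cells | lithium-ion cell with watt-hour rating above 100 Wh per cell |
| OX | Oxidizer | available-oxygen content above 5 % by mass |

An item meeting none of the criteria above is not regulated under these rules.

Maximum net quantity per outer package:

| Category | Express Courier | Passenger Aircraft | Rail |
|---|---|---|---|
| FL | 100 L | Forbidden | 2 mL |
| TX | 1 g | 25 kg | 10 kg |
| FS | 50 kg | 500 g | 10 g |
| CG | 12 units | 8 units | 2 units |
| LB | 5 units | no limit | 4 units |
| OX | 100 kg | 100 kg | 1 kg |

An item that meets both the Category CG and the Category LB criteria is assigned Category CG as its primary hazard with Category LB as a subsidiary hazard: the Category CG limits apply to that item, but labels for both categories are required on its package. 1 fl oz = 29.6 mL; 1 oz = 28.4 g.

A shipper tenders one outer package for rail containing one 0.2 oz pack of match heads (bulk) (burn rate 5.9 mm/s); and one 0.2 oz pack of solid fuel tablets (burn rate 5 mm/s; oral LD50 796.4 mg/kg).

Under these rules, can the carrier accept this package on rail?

No

The match heads (bulk) have burn rate 5.9 mm/s, which is > 1.8 mm/s, so they are Category FS (Flammable Solid).
The solid fuel tablets have burn rate 5 mm/s, which is > 1.8 mm/s, so they are Category FS (Flammable Solid).
Category FS net quantity: (one 0.2 oz pack = 5.68 g) + (one 0.2 oz pack = 5.68 g) = 11.36 g.
11.36 g exceeds the rail limit of 10 g for Category FS.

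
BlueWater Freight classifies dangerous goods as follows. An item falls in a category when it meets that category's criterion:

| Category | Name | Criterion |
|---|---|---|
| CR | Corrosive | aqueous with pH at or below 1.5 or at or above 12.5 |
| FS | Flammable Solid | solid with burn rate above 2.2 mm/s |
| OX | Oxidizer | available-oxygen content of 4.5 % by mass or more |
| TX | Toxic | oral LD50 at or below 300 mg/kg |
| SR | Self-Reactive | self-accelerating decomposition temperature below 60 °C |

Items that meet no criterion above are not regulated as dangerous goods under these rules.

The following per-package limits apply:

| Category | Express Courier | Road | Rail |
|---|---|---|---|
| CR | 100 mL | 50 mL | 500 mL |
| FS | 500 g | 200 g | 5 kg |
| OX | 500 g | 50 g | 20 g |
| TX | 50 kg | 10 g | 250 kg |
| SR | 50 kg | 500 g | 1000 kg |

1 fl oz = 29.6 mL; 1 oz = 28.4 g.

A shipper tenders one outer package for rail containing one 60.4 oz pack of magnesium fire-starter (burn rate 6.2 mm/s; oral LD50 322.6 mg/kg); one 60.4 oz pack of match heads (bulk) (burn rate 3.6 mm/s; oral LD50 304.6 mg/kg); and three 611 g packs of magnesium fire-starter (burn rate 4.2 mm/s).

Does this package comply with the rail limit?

With burn rate 6.2 mm/s (> 2.2 mm/s), the magnesium fire-starter falls in Category FS.
Burn rate 3.6 mm/s meets the Category FS criterion (Flammable Solid), so the match heads (bulk) are Category FS.
Burn rate 4.2 mm/s meets the Category FS criterion (Flammable Solid), so the magnesium fire-starter is Category FS.
Total Category FS: (one 60.4 oz pack = 1715.36 g) + (one 60.4 oz pack = 1715.36 g) + (three 611 g packs = 1.833 kg) = 5263.72 g.
5263.72 g exceeds the rail limit of 5 kg for Category FS.

No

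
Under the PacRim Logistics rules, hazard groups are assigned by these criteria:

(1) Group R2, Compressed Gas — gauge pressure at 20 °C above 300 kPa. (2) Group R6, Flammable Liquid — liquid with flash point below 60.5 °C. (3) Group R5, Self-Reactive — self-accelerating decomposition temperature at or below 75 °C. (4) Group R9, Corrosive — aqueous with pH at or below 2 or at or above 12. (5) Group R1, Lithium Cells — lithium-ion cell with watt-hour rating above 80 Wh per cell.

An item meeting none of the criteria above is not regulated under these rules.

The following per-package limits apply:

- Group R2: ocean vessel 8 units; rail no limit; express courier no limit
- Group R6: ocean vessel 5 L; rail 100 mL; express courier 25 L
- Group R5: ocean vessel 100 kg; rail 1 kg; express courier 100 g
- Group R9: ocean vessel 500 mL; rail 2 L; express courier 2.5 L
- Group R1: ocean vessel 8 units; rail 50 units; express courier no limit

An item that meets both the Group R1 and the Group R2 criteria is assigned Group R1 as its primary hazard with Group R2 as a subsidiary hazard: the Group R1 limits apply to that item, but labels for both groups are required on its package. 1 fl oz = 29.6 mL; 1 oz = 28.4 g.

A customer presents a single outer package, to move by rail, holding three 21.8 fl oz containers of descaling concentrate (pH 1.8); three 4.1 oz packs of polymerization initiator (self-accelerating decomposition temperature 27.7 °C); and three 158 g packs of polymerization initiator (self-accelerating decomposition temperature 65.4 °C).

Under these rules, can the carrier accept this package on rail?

The descaling concentrate has pH 1.8, which is ≤ 2, so it is Group R9 (Corrosive).
The polymerization initiator has self-accelerating decomposition temperature 27.7 °C, which is ≤ 75 °C, so it is Group R5 (Self-Reactive).
Polymerization initiator: self-accelerating decomposition temperature 65.4 °C ≤ 75 °C → Group R5 (Self-Reactive).
Total Group R5: (three 4.1 oz packs = 349.32 g) + (three 158 g packs = 474 g) = 823.32 g.
823.32 g is within the rail limit of 1 kg for Group R5.
Group R9 quantity: three 21.8 fl oz containers = 1935.84 mL.
1935.84 mL is within the rail limit of 2 L for Group R9.
Every hazard group is within its rail limit and no segregation rule is violated.

Yes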